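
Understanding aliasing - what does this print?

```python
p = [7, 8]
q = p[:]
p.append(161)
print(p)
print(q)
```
[7, 8, 161]
[7, 8]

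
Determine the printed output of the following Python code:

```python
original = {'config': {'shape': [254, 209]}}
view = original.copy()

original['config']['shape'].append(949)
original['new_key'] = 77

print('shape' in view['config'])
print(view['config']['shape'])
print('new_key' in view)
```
True
[254, 209, 949]
False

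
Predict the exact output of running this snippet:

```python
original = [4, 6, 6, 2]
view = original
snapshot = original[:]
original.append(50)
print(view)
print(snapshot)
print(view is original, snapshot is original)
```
[4, 6, 6, 2, 50]
[4, 6, 6, 2]
True False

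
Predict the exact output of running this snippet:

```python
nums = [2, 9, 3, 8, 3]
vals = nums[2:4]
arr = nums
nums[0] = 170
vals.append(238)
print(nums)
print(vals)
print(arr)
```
[170, 9, 3, 8, 3]
[3, 8, 238]
[170, 9, 3, 8, 3]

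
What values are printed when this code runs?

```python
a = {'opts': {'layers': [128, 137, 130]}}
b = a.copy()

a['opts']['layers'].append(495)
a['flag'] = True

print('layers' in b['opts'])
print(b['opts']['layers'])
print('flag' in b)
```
True
[128, 137, 130, 495]
False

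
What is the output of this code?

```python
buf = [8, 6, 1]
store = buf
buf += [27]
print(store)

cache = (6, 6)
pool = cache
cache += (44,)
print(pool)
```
[8, 6, 1, 27]
(6, 6)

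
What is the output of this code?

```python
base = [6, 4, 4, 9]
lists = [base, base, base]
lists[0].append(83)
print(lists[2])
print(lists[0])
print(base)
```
[6, 4, 4, 9, 83]
[6, 4, 4, 9, 83]
[6, 4, 4, 9, 83]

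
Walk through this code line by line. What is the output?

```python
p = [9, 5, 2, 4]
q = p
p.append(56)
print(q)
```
[9, 5, 2, 4, 56]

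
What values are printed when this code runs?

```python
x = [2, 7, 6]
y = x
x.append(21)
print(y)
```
[2, 7, 6, 21]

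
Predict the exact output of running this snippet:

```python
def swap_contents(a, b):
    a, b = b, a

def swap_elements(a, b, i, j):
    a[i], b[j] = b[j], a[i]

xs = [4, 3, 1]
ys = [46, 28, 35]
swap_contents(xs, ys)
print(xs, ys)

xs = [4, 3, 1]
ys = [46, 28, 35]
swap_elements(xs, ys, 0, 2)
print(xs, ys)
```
[4, 3, 1] [46, 28, 35]
[35, 3, 1] [46, 28, 4]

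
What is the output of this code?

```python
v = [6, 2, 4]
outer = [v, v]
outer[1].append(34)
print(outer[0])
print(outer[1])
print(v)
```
[6, 2, 4, 34]
[6, 2, 4, 34]
[6, 2, 4, 34]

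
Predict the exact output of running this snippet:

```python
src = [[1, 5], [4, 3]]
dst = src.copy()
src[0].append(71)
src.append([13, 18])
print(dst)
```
[[1, 5, 71], [4, 3]]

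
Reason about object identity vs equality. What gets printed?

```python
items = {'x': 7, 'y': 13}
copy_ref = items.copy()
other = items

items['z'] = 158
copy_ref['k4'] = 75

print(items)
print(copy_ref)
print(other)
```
{'x': 7, 'y': 13, 'z': 158}
{'x': 7, 'y': 13, 'k4': 75}
{'x': 7, 'y': 13, 'z': 158}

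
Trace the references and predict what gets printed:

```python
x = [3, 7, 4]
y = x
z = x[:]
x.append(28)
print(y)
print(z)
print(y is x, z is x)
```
[3, 7, 4, 28]
[3, 7, 4]
True False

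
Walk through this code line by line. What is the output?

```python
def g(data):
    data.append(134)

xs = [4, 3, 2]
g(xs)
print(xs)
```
[4, 3, 2, 134]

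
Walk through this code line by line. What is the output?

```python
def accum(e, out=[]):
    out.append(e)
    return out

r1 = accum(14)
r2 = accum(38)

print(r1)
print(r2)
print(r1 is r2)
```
[14, 38]
[14, 38]
True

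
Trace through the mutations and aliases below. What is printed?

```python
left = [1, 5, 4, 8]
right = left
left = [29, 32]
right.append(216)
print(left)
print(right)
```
[29, 32]
[1, 5, 4, 8, 216]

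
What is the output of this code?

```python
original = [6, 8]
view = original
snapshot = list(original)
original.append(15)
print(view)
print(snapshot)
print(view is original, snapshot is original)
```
[6, 8, 15]
[6, 8]
True False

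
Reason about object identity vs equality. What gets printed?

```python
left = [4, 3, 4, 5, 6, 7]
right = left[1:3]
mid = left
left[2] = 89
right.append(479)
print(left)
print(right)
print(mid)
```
[4, 3, 89, 5, 6, 7]
[3, 4, 479]
[4, 3, 89, 5, 6, 7]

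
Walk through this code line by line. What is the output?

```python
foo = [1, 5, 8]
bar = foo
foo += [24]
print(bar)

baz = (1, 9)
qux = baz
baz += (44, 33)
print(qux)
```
[1, 5, 8, 24]
(1, 9)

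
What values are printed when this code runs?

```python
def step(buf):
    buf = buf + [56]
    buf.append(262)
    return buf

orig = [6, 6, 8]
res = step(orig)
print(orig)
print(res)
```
[6, 6, 8]
[6, 6, 8, 56, 262]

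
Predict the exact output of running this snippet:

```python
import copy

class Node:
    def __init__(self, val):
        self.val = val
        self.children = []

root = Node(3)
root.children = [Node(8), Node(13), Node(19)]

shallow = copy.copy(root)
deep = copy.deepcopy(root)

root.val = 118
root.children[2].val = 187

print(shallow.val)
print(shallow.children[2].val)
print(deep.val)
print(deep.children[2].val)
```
3
187
3
19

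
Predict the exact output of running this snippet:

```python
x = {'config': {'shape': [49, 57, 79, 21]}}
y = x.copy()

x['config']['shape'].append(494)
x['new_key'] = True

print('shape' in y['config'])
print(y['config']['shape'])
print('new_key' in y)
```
True
[49, 57, 79, 21, 494]
False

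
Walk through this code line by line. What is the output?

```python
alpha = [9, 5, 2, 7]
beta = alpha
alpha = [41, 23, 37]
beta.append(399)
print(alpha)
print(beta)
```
[41, 23, 37]
[9, 5, 2, 7, 399]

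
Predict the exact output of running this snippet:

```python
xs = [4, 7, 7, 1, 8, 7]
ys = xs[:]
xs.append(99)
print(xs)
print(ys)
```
[4, 7, 7, 1, 8, 7, 99]
[4, 7, 7, 1, 8, 7]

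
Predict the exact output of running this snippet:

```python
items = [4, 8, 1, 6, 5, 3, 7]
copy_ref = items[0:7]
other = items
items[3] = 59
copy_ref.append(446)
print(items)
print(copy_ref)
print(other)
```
[4, 8, 1, 59, 5, 3, 7]
[4, 8, 1, 6, 5, 3, 7, 446]
[4, 8, 1, 59, 5, 3, 7]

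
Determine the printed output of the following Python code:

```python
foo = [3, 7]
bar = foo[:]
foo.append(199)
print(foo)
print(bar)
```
[3, 7, 199]
[3, 7]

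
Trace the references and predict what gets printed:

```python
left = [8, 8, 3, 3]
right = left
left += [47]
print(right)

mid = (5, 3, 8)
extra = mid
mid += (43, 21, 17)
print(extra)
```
[8, 8, 3, 3, 47]
(5, 3, 8)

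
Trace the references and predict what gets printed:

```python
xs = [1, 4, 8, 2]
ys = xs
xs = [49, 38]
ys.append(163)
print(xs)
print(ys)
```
[49, 38]
[1, 4, 8, 2, 163]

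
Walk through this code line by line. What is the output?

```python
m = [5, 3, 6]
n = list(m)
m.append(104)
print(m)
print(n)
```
[5, 3, 6, 104]
[5, 3, 6]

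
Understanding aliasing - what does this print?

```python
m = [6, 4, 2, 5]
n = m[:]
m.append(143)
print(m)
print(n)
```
[6, 4, 2, 5, 143]
[6, 4, 2, 5]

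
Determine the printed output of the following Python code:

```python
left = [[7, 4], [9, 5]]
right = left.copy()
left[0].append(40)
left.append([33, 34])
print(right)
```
[[7, 4, 40], [9, 5]]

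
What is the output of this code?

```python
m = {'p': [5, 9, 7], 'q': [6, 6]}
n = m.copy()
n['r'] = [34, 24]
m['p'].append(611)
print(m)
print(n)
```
{'p': [5, 9, 7, 611], 'q': [6, 6]}
{'p': [5, 9, 7, 611], 'q': [6, 6], 'r': [34, 24]}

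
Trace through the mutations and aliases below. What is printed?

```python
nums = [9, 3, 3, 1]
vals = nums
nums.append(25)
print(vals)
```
[9, 3, 3, 1, 25]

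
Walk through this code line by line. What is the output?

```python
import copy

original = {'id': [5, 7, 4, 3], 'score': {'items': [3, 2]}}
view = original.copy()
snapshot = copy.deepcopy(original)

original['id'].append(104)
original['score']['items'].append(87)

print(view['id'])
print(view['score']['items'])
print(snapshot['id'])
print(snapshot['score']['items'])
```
[5, 7, 4, 3, 104]
[3, 2, 87]
[5, 7, 4, 3]
[3, 2]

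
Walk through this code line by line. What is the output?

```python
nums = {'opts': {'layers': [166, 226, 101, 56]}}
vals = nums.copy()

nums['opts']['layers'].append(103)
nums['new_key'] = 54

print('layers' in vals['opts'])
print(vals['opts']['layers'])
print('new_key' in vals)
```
True
[166, 226, 101, 56, 103]
False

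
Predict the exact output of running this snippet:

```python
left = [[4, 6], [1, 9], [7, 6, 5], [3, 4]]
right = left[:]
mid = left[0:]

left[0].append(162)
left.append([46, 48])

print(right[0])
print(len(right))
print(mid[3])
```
[4, 6, 162]
4
[3, 4]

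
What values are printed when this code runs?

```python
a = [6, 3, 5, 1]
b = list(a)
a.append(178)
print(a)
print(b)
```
[6, 3, 5, 1, 178]
[6, 3, 5, 1]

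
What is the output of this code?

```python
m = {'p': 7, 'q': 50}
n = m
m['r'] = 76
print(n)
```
{'p': 7, 'q': 50, 'r': 76}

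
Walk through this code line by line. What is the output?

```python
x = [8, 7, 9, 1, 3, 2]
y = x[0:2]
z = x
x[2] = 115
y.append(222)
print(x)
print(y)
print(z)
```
[8, 7, 115, 1, 3, 2]
[8, 7, 222]
[8, 7, 115, 1, 3, 2]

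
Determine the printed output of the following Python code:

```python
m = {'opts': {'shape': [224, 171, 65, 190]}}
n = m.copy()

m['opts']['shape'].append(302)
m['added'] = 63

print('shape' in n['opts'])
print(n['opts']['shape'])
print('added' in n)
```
True
[224, 171, 65, 190, 302]
False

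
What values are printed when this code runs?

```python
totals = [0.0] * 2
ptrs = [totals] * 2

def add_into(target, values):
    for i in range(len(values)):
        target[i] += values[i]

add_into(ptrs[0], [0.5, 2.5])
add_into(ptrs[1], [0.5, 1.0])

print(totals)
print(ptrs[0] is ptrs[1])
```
[1.0, 3.5]
True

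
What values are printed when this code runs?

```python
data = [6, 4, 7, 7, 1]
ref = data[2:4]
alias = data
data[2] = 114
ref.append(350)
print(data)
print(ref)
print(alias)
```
[6, 4, 114, 7, 1]
[7, 7, 350]
[6, 4, 114, 7, 1]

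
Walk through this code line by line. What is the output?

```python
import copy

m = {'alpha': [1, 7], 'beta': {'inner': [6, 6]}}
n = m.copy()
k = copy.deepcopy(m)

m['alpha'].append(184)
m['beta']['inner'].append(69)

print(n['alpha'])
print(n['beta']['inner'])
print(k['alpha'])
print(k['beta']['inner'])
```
[1, 7, 184]
[6, 6, 69]
[1, 7]
[6, 6]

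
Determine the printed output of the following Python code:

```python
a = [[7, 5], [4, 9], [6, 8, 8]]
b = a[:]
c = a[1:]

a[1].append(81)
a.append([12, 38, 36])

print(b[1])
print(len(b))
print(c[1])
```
[4, 9, 81]
3
[6, 8, 8]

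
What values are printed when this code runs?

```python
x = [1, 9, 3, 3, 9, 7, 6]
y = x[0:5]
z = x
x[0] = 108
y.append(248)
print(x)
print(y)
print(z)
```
[108, 9, 3, 3, 9, 7, 6]
[1, 9, 3, 3, 9, 248]
[108, 9, 3, 3, 9, 7, 6]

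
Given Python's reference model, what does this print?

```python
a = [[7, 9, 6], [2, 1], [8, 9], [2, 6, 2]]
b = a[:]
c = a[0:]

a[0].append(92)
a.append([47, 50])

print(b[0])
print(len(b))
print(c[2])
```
[7, 9, 6, 92]
4
[8, 9]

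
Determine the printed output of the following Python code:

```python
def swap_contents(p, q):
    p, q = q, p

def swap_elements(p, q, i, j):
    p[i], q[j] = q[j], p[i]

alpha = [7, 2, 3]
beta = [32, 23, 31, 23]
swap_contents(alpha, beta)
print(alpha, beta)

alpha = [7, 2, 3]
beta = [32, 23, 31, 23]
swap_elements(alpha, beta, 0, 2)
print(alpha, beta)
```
[7, 2, 3] [32, 23, 31, 23]
[31, 2, 3] [32, 23, 7, 23]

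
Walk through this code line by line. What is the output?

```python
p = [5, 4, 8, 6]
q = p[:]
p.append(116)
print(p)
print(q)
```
[5, 4, 8, 6, 116]
[5, 4, 8, 6]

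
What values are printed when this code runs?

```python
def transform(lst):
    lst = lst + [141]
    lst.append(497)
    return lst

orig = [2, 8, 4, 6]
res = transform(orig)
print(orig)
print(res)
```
[2, 8, 4, 6]
[2, 8, 4, 6, 141, 497]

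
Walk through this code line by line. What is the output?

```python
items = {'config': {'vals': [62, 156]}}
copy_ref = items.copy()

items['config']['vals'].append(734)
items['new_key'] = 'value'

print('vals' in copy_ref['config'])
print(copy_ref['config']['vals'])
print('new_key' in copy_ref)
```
True
[62, 156, 734]
False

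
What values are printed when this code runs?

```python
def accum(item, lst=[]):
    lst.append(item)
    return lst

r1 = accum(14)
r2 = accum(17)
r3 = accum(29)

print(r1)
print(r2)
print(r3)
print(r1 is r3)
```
[14, 17, 29]
[14, 17, 29]
[14, 17, 29]
True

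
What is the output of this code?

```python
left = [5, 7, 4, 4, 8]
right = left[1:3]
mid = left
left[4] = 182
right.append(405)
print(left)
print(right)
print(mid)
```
[5, 7, 4, 4, 182]
[7, 4, 405]
[5, 7, 4, 4, 182]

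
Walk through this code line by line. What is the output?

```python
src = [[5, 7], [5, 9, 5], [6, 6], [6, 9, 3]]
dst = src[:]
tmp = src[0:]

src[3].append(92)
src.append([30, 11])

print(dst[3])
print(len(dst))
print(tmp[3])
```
[6, 9, 3, 92]
4
[6, 9, 3, 92]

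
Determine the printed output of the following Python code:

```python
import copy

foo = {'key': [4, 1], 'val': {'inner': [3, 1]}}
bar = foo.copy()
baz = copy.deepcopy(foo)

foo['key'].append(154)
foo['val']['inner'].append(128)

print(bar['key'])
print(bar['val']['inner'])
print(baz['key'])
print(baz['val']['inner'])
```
[4, 1, 154]
[3, 1, 128]
[4, 1]
[3, 1]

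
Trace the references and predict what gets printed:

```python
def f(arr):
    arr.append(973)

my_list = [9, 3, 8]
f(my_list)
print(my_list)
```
[9, 3, 8, 973]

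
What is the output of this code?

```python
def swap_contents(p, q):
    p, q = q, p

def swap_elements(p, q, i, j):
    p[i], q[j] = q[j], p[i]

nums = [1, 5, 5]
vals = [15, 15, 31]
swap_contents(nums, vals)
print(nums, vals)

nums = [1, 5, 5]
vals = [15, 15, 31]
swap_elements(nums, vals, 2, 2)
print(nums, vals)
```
[1, 5, 5] [15, 15, 31]
[1, 5, 31] [15, 15, 5]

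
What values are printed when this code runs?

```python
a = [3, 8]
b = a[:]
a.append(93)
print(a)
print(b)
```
[3, 8, 93]
[3, 8]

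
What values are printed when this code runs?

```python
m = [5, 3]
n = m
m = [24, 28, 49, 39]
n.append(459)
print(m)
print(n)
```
[24, 28, 49, 39]
[5, 3, 459]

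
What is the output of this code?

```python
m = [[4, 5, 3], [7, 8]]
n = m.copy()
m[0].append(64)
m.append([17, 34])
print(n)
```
[[4, 5, 3, 64], [7, 8]]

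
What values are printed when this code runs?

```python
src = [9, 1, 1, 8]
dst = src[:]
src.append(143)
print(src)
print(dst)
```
[9, 1, 1, 8, 143]
[9, 1, 1, 8]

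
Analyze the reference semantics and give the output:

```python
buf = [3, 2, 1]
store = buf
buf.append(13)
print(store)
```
[3, 2, 1, 13]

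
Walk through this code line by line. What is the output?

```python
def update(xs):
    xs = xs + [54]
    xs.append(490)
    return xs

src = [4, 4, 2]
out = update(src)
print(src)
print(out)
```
[4, 4, 2]
[4, 4, 2, 54, 490]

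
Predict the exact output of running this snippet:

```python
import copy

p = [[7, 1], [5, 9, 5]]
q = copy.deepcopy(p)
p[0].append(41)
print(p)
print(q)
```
[[7, 1, 41], [5, 9, 5]]
[[7, 1], [5, 9, 5]]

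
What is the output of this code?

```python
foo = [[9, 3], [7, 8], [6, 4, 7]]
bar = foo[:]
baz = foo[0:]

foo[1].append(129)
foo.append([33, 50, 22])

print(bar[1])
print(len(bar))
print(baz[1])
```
[7, 8, 129]
3
[7, 8, 129]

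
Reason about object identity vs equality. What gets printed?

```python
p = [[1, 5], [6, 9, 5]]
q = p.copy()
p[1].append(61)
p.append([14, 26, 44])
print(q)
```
[[1, 5], [6, 9, 5, 61]]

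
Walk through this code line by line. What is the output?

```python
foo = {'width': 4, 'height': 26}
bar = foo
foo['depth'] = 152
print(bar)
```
{'width': 4, 'height': 26, 'depth': 152}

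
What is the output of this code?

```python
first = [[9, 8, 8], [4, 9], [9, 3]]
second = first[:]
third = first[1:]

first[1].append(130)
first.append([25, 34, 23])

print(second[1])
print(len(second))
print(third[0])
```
[4, 9, 130]
3
[4, 9, 130]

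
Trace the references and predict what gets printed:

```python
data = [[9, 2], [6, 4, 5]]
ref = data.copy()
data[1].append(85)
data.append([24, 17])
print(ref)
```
[[9, 2], [6, 4, 5, 85]]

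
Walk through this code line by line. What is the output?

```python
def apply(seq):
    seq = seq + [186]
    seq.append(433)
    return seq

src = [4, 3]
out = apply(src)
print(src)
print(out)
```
[4, 3]
[4, 3, 186, 433]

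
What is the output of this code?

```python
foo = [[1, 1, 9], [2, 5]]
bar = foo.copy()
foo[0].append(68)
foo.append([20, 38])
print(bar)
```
[[1, 1, 9, 68], [2, 5]]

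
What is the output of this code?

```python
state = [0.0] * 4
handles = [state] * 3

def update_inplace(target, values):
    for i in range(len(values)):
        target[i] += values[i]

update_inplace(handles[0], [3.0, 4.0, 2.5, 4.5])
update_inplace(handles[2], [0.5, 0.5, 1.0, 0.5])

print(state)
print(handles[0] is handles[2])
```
[3.5, 4.5, 3.5, 5.0]
True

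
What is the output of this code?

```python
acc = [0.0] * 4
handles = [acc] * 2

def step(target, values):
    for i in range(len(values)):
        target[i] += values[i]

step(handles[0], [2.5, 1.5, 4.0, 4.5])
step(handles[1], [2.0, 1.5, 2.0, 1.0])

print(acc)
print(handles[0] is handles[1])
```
[4.5, 3.0, 6.0, 5.5]
True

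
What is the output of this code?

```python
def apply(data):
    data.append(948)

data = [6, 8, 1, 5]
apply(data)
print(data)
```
[6, 8, 1, 5, 948]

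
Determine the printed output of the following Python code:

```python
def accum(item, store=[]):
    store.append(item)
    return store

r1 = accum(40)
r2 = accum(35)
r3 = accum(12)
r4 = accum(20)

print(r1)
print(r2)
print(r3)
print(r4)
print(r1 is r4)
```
[40, 35, 12, 20]
[40, 35, 12, 20]
[40, 35, 12, 20]
[40, 35, 12, 20]
True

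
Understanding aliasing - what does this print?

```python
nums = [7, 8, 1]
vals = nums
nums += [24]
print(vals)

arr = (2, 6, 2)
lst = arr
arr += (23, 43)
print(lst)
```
[7, 8, 1, 24]
(2, 6, 2)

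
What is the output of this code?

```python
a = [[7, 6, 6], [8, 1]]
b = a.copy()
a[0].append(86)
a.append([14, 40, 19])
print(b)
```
[[7, 6, 6, 86], [8, 1]]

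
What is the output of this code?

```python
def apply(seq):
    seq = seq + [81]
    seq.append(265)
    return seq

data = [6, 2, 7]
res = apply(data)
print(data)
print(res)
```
[6, 2, 7]
[6, 2, 7, 81, 265]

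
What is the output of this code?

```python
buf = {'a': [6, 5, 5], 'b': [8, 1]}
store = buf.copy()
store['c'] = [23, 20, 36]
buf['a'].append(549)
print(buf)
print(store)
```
{'a': [6, 5, 5, 549], 'b': [8, 1]}
{'a': [6, 5, 5, 549], 'b': [8, 1], 'c': [23, 20, 36]}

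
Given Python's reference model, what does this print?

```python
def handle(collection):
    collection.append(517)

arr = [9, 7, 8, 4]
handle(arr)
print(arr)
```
[9, 7, 8, 4, 517]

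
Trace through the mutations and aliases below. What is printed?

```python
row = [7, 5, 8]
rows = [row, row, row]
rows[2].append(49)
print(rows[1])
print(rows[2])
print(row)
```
[7, 5, 8, 49]
[7, 5, 8, 49]
[7, 5, 8, 49]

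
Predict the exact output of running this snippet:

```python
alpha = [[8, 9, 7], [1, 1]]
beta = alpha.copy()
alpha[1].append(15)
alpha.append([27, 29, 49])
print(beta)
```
[[8, 9, 7], [1, 1, 15]]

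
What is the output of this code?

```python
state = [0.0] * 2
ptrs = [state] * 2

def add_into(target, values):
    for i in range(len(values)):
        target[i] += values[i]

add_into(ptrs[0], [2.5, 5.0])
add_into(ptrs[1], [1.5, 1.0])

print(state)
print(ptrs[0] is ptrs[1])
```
[4.0, 6.0]
True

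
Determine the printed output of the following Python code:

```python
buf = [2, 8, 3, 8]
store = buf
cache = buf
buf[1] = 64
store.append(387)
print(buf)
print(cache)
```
[2, 64, 3, 8, 387]
[2, 64, 3, 8, 387]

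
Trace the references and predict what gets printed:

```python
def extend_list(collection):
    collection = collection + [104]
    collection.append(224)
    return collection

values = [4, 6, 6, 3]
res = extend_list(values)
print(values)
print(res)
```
[4, 6, 6, 3]
[4, 6, 6, 3, 104, 224]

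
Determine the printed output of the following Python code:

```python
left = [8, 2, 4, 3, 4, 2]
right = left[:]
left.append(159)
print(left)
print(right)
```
[8, 2, 4, 3, 4, 2, 159]
[8, 2, 4, 3, 4, 2]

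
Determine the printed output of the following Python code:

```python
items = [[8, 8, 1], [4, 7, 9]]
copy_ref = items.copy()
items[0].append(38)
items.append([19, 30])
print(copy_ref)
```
[[8, 8, 1, 38], [4, 7, 9]]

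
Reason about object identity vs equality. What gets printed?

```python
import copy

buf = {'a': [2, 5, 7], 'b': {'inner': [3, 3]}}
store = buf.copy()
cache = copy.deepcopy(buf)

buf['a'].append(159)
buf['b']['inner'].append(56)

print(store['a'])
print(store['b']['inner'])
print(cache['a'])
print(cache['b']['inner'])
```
[2, 5, 7, 159]
[3, 3, 56]
[2, 5, 7]
[3, 3]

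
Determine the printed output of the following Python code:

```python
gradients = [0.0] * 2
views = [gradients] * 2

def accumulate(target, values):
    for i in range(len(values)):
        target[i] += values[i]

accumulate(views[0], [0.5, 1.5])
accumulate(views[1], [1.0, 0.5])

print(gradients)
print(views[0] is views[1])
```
[1.5, 2.0]
True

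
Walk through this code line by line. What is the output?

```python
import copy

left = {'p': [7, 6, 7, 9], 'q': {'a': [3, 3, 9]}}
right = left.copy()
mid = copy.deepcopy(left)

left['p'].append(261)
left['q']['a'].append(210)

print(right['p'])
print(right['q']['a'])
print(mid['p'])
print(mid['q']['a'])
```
[7, 6, 7, 9, 261]
[3, 3, 9, 210]
[7, 6, 7, 9]
[3, 3, 9]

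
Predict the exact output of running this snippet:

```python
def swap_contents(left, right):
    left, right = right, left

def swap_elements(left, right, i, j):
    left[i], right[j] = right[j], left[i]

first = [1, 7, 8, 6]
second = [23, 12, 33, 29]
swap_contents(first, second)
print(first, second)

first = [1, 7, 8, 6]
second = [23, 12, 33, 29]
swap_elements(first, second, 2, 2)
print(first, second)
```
[1, 7, 8, 6] [23, 12, 33, 29]
[1, 7, 33, 6] [23, 12, 8, 29]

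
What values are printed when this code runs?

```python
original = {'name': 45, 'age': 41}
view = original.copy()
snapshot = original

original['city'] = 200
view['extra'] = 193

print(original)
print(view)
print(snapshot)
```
{'name': 45, 'age': 41, 'city': 200}
{'name': 45, 'age': 41, 'extra': 193}
{'name': 45, 'age': 41, 'city': 200}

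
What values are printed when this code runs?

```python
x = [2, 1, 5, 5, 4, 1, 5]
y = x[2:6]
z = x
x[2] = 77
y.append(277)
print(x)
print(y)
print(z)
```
[2, 1, 77, 5, 4, 1, 5]
[5, 5, 4, 1, 277]
[2, 1, 77, 5, 4, 1, 5]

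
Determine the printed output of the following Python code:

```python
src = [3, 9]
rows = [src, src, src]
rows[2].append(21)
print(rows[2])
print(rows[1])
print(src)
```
[3, 9, 21]
[3, 9, 21]
[3, 9, 21]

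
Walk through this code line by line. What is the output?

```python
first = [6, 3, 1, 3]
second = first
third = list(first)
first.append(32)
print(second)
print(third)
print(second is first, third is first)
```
[6, 3, 1, 3, 32]
[6, 3, 1, 3]
True False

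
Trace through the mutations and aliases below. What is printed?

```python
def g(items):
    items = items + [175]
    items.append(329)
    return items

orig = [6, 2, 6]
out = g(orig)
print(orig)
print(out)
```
[6, 2, 6]
[6, 2, 6, 175, 329]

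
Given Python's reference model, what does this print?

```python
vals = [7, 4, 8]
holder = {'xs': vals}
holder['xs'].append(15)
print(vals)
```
[7, 4, 8, 15]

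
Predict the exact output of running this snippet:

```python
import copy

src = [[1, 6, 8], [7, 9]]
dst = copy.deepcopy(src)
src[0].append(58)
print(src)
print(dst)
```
[[1, 6, 8, 58], [7, 9]]
[[1, 6, 8], [7, 9]]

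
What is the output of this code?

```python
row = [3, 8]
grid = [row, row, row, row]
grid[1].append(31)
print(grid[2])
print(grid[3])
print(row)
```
[3, 8, 31]
[3, 8, 31]
[3, 8, 31]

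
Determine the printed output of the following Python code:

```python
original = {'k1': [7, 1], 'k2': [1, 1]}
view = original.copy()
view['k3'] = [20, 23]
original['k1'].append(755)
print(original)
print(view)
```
{'k1': [7, 1, 755], 'k2': [1, 1]}
{'k1': [7, 1, 755], 'k2': [1, 1], 'k3': [20, 23]}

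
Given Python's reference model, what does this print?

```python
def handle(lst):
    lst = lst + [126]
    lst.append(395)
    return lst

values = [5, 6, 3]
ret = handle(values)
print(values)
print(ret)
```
[5, 6, 3]
[5, 6, 3, 126, 395]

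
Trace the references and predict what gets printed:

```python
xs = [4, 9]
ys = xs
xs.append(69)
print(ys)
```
[4, 9, 69]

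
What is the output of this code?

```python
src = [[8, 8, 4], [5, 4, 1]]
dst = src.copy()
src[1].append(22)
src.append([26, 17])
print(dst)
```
[[8, 8, 4], [5, 4, 1, 22]]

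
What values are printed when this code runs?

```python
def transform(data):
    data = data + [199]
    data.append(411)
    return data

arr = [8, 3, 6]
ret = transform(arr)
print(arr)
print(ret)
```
[8, 3, 6]
[8, 3, 6, 199, 411]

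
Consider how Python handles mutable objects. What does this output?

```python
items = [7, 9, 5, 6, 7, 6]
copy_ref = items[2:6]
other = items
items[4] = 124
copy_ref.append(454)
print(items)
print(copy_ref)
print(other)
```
[7, 9, 5, 6, 124, 6]
[5, 6, 7, 6, 454]
[7, 9, 5, 6, 124, 6]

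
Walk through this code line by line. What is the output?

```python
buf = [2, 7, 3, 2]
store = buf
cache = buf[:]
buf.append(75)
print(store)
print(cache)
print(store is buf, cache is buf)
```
[2, 7, 3, 2, 75]
[2, 7, 3, 2]
True False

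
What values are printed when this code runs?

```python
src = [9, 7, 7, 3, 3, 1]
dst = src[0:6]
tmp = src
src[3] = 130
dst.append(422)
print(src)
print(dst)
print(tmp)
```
[9, 7, 7, 130, 3, 1]
[9, 7, 7, 3, 3, 1, 422]
[9, 7, 7, 130, 3, 1]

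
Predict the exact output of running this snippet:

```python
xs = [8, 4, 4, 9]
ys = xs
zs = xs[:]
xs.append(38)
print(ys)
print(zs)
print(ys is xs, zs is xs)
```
[8, 4, 4, 9, 38]
[8, 4, 4, 9]
True False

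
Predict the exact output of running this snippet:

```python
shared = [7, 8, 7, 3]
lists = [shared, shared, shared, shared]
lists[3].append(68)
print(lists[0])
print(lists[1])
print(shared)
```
[7, 8, 7, 3, 68]
[7, 8, 7, 3, 68]
[7, 8, 7, 3, 68]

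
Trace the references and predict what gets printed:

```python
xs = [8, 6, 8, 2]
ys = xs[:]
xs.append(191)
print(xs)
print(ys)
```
[8, 6, 8, 2, 191]
[8, 6, 8, 2]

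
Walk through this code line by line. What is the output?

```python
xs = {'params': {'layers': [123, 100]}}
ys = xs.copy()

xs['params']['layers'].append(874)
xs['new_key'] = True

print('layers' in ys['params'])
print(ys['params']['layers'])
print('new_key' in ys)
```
True
[123, 100, 874]
False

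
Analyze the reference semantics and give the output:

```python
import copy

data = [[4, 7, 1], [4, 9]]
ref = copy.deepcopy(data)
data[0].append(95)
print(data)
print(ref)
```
[[4, 7, 1, 95], [4, 9]]
[[4, 7, 1], [4, 9]]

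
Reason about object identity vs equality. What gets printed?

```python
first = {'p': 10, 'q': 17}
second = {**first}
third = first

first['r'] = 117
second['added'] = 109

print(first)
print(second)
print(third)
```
{'p': 10, 'q': 17, 'r': 117}
{'p': 10, 'q': 17, 'added': 109}
{'p': 10, 'q': 17, 'r': 117}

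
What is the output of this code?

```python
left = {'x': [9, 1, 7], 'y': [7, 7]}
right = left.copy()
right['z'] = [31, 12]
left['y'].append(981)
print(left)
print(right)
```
{'x': [9, 1, 7], 'y': [7, 7, 981]}
{'x': [9, 1, 7], 'y': [7, 7, 981], 'z': [31, 12]}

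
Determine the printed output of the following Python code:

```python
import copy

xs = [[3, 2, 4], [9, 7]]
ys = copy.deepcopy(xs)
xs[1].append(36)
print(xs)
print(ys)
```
[[3, 2, 4], [9, 7, 36]]
[[3, 2, 4], [9, 7]]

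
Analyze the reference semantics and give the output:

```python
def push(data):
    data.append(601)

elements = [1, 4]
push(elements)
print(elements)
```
[1, 4, 601]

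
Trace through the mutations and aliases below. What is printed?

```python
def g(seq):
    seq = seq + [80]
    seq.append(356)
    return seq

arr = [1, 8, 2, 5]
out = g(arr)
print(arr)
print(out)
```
[1, 8, 2, 5]
[1, 8, 2, 5, 80, 356]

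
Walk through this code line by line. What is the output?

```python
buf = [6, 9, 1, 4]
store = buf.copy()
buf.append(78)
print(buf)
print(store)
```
[6, 9, 1, 4, 78]
[6, 9, 1, 4]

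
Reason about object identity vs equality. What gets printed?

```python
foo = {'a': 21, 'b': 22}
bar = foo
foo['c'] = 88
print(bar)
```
{'a': 21, 'b': 22, 'c': 88}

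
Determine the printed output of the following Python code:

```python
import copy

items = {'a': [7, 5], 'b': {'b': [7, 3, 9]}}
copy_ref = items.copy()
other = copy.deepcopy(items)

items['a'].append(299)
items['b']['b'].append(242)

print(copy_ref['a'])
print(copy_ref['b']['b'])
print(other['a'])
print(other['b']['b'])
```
[7, 5, 299]
[7, 3, 9, 242]
[7, 5]
[7, 3, 9]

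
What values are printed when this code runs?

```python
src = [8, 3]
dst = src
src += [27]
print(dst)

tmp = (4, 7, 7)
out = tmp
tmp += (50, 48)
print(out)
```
[8, 3, 27]
(4, 7, 7)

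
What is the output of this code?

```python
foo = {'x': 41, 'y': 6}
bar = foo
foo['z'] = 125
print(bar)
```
{'x': 41, 'y': 6, 'z': 125}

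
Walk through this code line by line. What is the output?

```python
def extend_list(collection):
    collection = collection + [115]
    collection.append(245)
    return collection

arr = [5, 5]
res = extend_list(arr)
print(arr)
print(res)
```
[5, 5]
[5, 5, 115, 245]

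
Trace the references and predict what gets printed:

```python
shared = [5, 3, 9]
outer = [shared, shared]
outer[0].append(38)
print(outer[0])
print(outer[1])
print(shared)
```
[5, 3, 9, 38]
[5, 3, 9, 38]
[5, 3, 9, 38]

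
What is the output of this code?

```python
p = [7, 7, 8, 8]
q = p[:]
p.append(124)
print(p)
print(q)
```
[7, 7, 8, 8, 124]
[7, 7, 8, 8]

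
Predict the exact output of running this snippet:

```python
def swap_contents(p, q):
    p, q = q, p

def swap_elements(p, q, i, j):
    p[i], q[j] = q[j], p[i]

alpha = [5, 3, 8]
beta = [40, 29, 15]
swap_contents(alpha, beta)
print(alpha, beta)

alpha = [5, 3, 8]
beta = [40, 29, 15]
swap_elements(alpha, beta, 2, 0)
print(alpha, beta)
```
[5, 3, 8] [40, 29, 15]
[5, 3, 40] [8, 29, 15]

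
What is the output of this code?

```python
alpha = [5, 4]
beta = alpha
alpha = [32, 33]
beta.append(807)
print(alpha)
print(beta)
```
[32, 33]
[5, 4, 807]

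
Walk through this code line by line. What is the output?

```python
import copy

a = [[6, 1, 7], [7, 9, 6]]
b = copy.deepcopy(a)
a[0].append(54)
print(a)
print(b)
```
[[6, 1, 7, 54], [7, 9, 6]]
[[6, 1, 7], [7, 9, 6]]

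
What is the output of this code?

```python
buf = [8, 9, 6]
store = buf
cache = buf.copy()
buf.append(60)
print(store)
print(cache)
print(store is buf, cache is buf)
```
[8, 9, 6, 60]
[8, 9, 6]
True False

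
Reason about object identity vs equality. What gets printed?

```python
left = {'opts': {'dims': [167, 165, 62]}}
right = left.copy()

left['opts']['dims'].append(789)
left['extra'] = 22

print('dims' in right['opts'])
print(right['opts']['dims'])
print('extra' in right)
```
True
[167, 165, 62, 789]
False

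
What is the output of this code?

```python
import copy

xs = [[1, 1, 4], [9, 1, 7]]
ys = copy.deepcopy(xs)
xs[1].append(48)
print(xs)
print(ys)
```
[[1, 1, 4], [9, 1, 7, 48]]
[[1, 1, 4], [9, 1, 7]]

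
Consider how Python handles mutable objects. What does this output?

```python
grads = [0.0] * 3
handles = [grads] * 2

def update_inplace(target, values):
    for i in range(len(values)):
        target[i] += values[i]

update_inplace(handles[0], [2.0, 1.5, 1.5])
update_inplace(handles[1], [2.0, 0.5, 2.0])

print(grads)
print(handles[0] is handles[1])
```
[4.0, 2.0, 3.5]
True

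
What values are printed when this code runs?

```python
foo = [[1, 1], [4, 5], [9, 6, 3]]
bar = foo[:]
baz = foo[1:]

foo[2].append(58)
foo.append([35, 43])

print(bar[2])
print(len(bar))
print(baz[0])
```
[9, 6, 3, 58]
3
[4, 5]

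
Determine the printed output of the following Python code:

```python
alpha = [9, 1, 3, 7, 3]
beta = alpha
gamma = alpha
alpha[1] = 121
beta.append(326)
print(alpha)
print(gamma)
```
[9, 121, 3, 7, 3, 326]
[9, 121, 3, 7, 3, 326]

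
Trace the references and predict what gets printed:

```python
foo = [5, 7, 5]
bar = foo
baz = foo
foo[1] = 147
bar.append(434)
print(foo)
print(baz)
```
[5, 147, 5, 434]
[5, 147, 5, 434]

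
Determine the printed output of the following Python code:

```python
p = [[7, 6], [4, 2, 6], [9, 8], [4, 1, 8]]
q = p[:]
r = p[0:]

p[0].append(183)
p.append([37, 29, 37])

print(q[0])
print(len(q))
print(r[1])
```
[7, 6, 183]
4
[4, 2, 6]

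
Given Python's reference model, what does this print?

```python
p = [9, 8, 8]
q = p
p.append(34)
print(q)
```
[9, 8, 8, 34]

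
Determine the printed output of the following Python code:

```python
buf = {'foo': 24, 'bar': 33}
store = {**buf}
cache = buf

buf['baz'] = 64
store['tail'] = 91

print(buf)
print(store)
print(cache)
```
{'foo': 24, 'bar': 33, 'baz': 64}
{'foo': 24, 'bar': 33, 'tail': 91}
{'foo': 24, 'bar': 33, 'baz': 64}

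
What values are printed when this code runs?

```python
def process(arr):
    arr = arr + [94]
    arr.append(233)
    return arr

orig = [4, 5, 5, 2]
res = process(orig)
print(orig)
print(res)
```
[4, 5, 5, 2]
[4, 5, 5, 2, 94, 233]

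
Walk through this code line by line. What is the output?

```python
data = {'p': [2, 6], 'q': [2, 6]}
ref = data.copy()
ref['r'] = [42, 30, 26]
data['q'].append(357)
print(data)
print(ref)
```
{'p': [2, 6], 'q': [2, 6, 357]}
{'p': [2, 6], 'q': [2, 6, 357], 'r': [42, 30, 26]}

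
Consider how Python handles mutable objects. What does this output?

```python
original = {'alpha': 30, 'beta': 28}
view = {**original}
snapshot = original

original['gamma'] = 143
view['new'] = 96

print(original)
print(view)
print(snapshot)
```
{'alpha': 30, 'beta': 28, 'gamma': 143}
{'alpha': 30, 'beta': 28, 'new': 96}
{'alpha': 30, 'beta': 28, 'gamma': 143}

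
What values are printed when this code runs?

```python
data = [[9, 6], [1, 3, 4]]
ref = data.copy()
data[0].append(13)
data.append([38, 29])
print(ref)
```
[[9, 6, 13], [1, 3, 4]]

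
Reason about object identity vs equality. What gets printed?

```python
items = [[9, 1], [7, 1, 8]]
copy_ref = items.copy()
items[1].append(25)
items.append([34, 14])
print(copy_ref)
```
[[9, 1], [7, 1, 8, 25]]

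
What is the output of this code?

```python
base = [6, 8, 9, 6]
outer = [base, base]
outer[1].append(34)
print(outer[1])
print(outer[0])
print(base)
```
[6, 8, 9, 6, 34]
[6, 8, 9, 6, 34]
[6, 8, 9, 6, 34]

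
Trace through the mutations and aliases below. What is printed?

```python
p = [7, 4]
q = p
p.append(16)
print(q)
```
[7, 4, 16]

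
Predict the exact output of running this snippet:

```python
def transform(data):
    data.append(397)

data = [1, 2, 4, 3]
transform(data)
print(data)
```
[1, 2, 4, 3, 397]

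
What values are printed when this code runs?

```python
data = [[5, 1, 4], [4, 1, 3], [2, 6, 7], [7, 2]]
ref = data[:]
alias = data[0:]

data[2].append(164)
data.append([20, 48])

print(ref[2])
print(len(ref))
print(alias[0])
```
[2, 6, 7, 164]
4
[5, 1, 4]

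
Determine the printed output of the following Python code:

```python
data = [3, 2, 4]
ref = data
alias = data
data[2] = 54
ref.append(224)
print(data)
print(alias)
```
[3, 2, 54, 224]
[3, 2, 54, 224]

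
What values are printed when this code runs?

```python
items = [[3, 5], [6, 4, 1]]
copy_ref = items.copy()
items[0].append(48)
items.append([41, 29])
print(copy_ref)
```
[[3, 5, 48], [6, 4, 1]]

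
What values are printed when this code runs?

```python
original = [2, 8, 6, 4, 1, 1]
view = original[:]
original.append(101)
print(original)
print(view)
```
[2, 8, 6, 4, 1, 1, 101]
[2, 8, 6, 4, 1, 1]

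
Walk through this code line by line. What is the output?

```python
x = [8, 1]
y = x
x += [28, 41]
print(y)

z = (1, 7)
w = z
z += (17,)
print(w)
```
[8, 1, 28, 41]
(1, 7)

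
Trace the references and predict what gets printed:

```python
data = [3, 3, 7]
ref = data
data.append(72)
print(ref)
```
[3, 3, 7, 72]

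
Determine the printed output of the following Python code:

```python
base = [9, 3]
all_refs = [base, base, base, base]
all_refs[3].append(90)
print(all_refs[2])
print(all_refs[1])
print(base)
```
[9, 3, 90]
[9, 3, 90]
[9, 3, 90]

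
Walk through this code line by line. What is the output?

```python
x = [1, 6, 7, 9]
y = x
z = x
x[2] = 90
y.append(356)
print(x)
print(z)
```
[1, 6, 90, 9, 356]
[1, 6, 90, 9, 356]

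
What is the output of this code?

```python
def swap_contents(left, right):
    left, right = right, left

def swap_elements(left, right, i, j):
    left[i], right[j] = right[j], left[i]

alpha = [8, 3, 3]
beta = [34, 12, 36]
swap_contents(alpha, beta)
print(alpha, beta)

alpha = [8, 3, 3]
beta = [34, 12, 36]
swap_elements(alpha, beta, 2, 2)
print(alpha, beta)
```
[8, 3, 3] [34, 12, 36]
[8, 3, 36] [34, 12, 3]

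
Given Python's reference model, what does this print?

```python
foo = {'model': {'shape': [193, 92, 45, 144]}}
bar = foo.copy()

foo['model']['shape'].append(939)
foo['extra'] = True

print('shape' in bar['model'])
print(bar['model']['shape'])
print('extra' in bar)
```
True
[193, 92, 45, 144, 939]
False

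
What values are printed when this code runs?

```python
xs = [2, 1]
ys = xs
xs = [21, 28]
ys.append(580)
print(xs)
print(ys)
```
[21, 28]
[2, 1, 580]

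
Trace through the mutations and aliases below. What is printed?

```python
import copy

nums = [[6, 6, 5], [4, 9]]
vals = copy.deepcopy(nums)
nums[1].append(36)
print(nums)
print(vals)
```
[[6, 6, 5], [4, 9, 36]]
[[6, 6, 5], [4, 9]]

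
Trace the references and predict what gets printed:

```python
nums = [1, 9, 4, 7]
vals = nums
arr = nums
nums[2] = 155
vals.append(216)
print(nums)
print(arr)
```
[1, 9, 155, 7, 216]
[1, 9, 155, 7, 216]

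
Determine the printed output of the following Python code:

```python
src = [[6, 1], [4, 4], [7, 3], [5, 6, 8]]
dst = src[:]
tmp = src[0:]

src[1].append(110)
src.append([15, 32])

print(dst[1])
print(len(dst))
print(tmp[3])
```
[4, 4, 110]
4
[5, 6, 8]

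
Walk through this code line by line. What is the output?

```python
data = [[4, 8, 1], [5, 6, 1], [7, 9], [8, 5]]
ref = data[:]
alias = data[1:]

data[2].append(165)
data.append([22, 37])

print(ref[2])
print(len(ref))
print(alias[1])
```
[7, 9, 165]
4
[7, 9, 165]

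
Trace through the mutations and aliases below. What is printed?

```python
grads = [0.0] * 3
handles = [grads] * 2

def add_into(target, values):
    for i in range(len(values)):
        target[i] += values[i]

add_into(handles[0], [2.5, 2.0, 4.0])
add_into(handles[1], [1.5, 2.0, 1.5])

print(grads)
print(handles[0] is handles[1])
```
[4.0, 4.0, 5.5]
True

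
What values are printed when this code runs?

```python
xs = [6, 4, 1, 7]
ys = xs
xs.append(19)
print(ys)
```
[6, 4, 1, 7, 19]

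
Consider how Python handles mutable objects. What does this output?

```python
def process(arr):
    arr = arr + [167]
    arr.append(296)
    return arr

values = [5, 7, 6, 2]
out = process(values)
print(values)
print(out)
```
[5, 7, 6, 2]
[5, 7, 6, 2, 167, 296]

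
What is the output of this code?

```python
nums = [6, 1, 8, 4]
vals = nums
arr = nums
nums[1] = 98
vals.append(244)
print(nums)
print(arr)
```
[6, 98, 8, 4, 244]
[6, 98, 8, 4, 244]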